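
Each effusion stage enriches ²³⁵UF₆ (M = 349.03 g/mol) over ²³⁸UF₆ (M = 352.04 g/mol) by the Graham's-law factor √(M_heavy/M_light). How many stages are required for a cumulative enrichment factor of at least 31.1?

With α = √(352.04/349.03) per stage, ln α = ½ ln(1.00862) = 0.004293.
Need α^N ≥ 31.1 ⇒ N ≥ ln(31.1) / ln α = 3.437 / 0.004293 = 800.57.
Rounding up, N = 801 stages.

801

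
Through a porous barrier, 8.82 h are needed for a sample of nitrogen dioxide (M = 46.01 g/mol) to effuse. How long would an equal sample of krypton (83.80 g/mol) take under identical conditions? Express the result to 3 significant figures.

Graham's law gives t_Kr/t_NO₂ = √(M_Kr/M_NO₂) = √(83.80/46.01) = √1.821 = 1.350.
So the time for Kr is 8.82 × 1.350 = 11.9 h.

11.9 h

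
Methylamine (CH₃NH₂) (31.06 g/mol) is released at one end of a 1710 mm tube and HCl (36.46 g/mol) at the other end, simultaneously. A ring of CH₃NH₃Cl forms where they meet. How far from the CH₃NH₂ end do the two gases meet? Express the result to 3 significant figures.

The fronts meet when d_CH₃NH₂ + d_HCl = L with d_CH₃NH₂/d_HCl = √(M_HCl/M_CH₃NH₂) (Graham's law). Here √(M_HCl/M_CH₃NH₂) = √(36.46/31.06) = 1.083.
With d_CH₃NH₂ + d_HCl = 1710 mm, d_HCl = 1710/(1 + 1.083) = 820.8 mm.
d_CH₃NH₂ = 1710 − 820.8 = 889 mm.

889 mm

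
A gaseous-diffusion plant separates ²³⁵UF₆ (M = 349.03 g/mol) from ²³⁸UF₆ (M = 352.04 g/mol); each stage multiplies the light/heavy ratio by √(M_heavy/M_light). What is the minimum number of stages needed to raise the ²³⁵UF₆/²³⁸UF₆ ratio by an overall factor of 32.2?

Single-stage factor α = √(352.04/349.03), so ln α = ½ ln(1.00862) = 0.004293.
Need α^N ≥ 32.2 ⇒ N ≥ ln(32.2) / ln α = 3.472 / 0.004293 = 808.66.
So at least 809 stages are needed.

809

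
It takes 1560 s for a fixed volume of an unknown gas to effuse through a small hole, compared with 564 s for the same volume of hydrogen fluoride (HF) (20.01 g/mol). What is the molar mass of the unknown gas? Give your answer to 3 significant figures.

By Graham's law, t_X/t_HF = √(M_X/M_HF).
1560/564 = 2.766 = √(M_X/20.01)
M_X = 20.01 × 2.766² = 20.01 × 7.651 = 153 g/mol

153 g/mol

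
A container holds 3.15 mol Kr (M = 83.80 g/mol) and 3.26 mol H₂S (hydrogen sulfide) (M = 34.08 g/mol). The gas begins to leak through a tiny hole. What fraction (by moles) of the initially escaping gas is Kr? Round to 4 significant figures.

Rate_i ∝ x_i/√M_i (Graham's law weighted by mole fraction), so the effusate composition follows n_i/√M_i.
x_Kr(eff) = (n_Kr/√M_Kr) / (n_Kr/√M_Kr + n_H₂S/√M_H₂S)
= (3.15/√83.80) / (3.15/√83.80 + 3.26/√34.08) = 0.3441/(0.3441 + 0.5584) = 0.3813.

0.3813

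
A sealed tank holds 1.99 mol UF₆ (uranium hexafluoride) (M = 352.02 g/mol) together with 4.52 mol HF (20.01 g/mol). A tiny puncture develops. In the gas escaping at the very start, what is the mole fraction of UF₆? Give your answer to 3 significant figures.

Each component's effusion rate ∝ (its partial pressure)·(1/√M) ∝ n_i/√M_i.
So x_UF₆ in the escaping gas = (n_UF₆/√M_UF₆) / Σ(n_i/√M_i)
= (1.99/√352.02) / (1.99/√352.02 + 4.52/√20.01) = 0.1061/(0.1061 + 1.010) = 0.0950.

0.0950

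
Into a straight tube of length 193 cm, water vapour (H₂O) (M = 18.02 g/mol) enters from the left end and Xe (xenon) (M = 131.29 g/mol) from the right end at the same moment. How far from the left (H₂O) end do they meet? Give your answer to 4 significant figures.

140.8 cm

Distances travelled in equal time are proportional to diffusion rates, so d_H₂O/d_Xe = √(M_Xe/M_H₂O) = √(131.29/18.02) = 2.699.
With d_H₂O + d_Xe = 193 cm, d_Xe = 193/(1 + 2.699) = 52.17 cm.
d_H₂O = 193 − 52.17 = 140.8 cm.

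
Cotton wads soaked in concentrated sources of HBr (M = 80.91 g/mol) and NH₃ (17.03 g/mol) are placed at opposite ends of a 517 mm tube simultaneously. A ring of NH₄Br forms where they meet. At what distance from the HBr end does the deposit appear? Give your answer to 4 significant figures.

In equal time, each gas travels a distance ∝ its rate ∝ 1/√M, so d_HBr/d_NH₃ = √(M_NH₃/M_HBr) = √(17.03/80.91) = 0.4588.
With d_HBr + d_NH₃ = 517 mm, d_NH₃ = 517/(1 + 0.4588) = 354.4 mm.
d_HBr = 517 − 354.4 = 162.6 mm.

162.6 mm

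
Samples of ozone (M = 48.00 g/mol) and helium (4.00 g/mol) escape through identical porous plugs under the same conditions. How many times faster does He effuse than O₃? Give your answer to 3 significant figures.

Since effusion rate ∝ 1/√M, rate_He/rate_O₃ = √(M_O₃/M_He) = √(48.00/4.00) = √12.00 = 3.46.

3.46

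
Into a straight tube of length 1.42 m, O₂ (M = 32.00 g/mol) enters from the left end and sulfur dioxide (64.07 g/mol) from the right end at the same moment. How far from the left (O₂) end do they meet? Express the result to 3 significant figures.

0.832 m

Graham's law gives d_O₂/d_SO₂ = rate_O₂/rate_SO₂ = √(M_SO₂/M_O₂) = √(64.07/32.00) = 1.415.
With d_O₂ + d_SO₂ = 1.42 m, d_SO₂ = 1.42/(1 + 1.415) = 0.5880 m.
d_O₂ = 1.42 − 0.5880 = 0.832 m.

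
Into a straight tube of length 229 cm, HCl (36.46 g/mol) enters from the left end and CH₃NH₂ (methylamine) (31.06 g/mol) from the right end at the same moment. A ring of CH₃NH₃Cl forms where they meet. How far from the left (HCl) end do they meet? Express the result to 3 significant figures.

110 cm

Distances travelled in equal time are proportional to diffusion rates, so d_HCl/d_CH₃NH₂ = √(M_CH₃NH₂/M_HCl) = √(31.06/36.46) = 0.9230.
With d_HCl + d_CH₃NH₂ = 229 cm, d_CH₃NH₂ = 229/(1 + 0.9230) = 119.1 cm.
d_HCl = 229 − 119.1 = 110 cm.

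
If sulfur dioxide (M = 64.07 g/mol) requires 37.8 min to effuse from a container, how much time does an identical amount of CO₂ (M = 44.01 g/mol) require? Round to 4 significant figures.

Using Graham's law: t_CO₂/t_SO₂ = √(M_CO₂/M_SO₂) = √(44.01/64.07) = √0.6869 = 0.8288.
So the time for CO₂ is 37.8 × 0.8288 = 31.33 min.

31.33 min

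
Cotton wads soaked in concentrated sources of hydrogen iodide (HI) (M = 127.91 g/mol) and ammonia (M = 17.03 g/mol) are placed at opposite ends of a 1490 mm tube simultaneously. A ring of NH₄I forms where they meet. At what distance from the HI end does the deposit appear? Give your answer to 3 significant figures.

The fronts meet when d_HI + d_NH₃ = L with d_HI/d_NH₃ = √(M_NH₃/M_HI) (Graham's law). Here √(M_NH₃/M_HI) = √(17.03/127.91) = 0.3649.
With d_HI + d_NH₃ = 1490 mm, d_NH₃ = 1490/(1 + 0.3649) = 1092 mm.
d_HI = 1490 − 1092 = 398 mm.

398 mm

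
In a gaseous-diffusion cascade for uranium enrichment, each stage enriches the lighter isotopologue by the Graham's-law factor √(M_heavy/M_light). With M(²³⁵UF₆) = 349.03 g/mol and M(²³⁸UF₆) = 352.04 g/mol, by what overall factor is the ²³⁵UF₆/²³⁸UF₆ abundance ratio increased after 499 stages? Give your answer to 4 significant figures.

8.520

After 499 stages the ratio has grown by (√(352.04/349.03))^499 = (352.04/349.03)^(499/2).
= 1.00862^(499/2) = 8.520.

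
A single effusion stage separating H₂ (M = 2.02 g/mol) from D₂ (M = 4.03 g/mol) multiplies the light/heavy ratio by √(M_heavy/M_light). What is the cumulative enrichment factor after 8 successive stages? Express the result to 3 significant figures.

15.8

The single-stage factor is √(M_heavy/M_light), so 8 stages give [√(4.03/2.02)]^8 = (4.03/2.02)^(8/2).
= 1.99505^4 = 15.8.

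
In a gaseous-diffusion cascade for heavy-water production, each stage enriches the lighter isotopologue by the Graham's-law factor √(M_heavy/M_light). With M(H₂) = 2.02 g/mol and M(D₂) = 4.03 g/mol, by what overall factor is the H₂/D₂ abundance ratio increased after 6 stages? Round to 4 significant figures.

7.941

After 6 stages the ratio has grown by (√(4.03/2.02))^6 = (4.03/2.02)^(6/2).
= 1.99505^3 = 7.941.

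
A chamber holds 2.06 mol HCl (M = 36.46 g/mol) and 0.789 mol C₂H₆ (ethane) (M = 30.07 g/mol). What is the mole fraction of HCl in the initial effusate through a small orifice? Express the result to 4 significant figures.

0.7034

The effusion rate of species i is ∝ p_i/√M_i ∝ n_i/√M_i.
Mole fraction of HCl in the effusate = (n_HCl/√M_HCl) / (n_HCl/√M_HCl + n_C₂H₆/√M_C₂H₆)
= (2.06/√36.46) / (2.06/√36.46 + 0.789/√30.07) = 0.3412/(0.3412 + 0.1439) = 0.7034.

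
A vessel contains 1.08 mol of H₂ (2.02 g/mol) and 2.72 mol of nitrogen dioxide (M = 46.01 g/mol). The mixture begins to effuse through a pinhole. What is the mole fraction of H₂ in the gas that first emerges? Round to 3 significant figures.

Rate_i ∝ x_i/√M_i (Graham's law weighted by mole fraction), so the effusate composition follows n_i/√M_i.
So x_H₂ in the escaping gas = (n_H₂/√M_H₂) / Σ(n_i/√M_i)
= (1.08/√2.02) / (1.08/√2.02 + 2.72/√46.01) = 0.7599/(0.7599 + 0.4010) = 0.655.

0.655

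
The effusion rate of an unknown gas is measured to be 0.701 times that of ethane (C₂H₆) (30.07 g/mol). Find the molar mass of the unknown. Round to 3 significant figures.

Using Graham's law: rate_X/rate_C₂H₆ = √(M_C₂H₆/M_X).
0.701 = √(30.07/M_X)
M_X = 30.07 / 0.701² = 30.07 / 0.4914 = 61.2 g/mol

61.2 g/mol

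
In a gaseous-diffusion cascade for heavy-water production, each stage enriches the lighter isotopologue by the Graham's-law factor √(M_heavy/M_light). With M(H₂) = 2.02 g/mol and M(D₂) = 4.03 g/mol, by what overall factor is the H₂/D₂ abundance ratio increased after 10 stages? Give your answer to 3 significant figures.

31.6

Each stage multiplies the ratio by α = √(4.03/2.02), so after 10 stages the overall factor is α^10 = (4.03/2.02)^(10/2).
= 1.99505^5 = 31.6.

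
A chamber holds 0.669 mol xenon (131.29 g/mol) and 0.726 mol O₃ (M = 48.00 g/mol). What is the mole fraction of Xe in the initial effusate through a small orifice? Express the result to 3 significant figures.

0.358

The effusion rate of species i is ∝ p_i/√M_i ∝ n_i/√M_i.
So x_Xe in the escaping gas = (n_Xe/√M_Xe) / Σ(n_i/√M_i)
= (0.669/√131.29) / (0.669/√131.29 + 0.726/√48.00) = 0.05839/(0.05839 + 0.1048) = 0.358.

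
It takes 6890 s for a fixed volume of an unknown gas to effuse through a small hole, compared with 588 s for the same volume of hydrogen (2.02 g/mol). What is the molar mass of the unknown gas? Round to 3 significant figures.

277 g/mol

Using Graham's law: t_X/t_H₂ = √(M_X/M_H₂).
6890/588 = 11.72 = √(M_X/2.02)
M_X = 2.02 × 11.72² = 2.02 × 137.3 = 277 g/mol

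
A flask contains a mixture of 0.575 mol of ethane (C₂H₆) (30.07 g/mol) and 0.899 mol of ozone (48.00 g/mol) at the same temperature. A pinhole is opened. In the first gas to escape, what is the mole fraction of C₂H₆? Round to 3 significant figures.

Rate_i ∝ x_i/√M_i (Graham's law weighted by mole fraction), so the effusate composition follows n_i/√M_i.
Mole fraction of C₂H₆ in the effusate = (n_C₂H₆/√M_C₂H₆) / (n_C₂H₆/√M_C₂H₆ + n_O₃/√M_O₃)
= (0.575/√30.07) / (0.575/√30.07 + 0.899/√48.00) = 0.1049/(0.1049 + 0.1298) = 0.447.

0.447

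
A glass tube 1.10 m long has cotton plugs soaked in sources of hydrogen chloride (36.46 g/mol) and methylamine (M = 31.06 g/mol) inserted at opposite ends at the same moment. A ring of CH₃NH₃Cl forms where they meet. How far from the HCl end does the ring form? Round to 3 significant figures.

0.528 m

Distances travelled in equal time are proportional to diffusion rates, so d_HCl/d_CH₃NH₂ = √(M_CH₃NH₂/M_HCl) = √(31.06/36.46) = 0.9230.
With d_HCl + d_CH₃NH₂ = 1.10 m, d_CH₃NH₂ = 1.10/(1 + 0.9230) = 0.5720 m.
d_HCl = 1.10 − 0.5720 = 0.528 m.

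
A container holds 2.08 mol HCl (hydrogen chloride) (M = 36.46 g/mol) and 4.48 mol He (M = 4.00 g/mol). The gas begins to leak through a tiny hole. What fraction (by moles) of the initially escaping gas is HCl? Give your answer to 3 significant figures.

Each component's effusion rate ∝ (its partial pressure)·(1/√M) ∝ n_i/√M_i.
x_HCl(eff) = (n_HCl/√M_HCl) / (n_HCl/√M_HCl + n_He/√M_He)
= (2.08/√36.46) / (2.08/√36.46 + 4.48/√4.00) = 0.3445/(0.3445 + 2.240) = 0.133.

0.133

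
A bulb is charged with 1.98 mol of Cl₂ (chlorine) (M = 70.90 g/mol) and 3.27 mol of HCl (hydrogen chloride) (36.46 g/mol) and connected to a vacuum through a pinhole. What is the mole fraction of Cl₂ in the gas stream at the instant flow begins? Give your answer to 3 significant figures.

0.303

Effusion rate of each component ∝ n_i/√M_i (partial pressure × 1/√M).
Mole fraction of Cl₂ in the effusate = (n_Cl₂/√M_Cl₂) / (n_Cl₂/√M_Cl₂ + n_HCl/√M_HCl)
= (1.98/√70.90) / (1.98/√70.90 + 3.27/√36.46) = 0.2351/(0.2351 + 0.5416) = 0.303.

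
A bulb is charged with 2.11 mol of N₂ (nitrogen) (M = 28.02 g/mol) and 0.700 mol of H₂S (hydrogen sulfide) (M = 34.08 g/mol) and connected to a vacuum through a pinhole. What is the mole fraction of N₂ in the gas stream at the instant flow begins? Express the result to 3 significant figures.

The effusion rate of species i is ∝ p_i/√M_i ∝ n_i/√M_i.
x_N₂(eff) = (n_N₂/√M_N₂) / (n_N₂/√M_N₂ + n_H₂S/√M_H₂S)
= (2.11/√28.02) / (2.11/√28.02 + 0.700/√34.08) = 0.3986/(0.3986 + 0.1199) = 0.769.

0.769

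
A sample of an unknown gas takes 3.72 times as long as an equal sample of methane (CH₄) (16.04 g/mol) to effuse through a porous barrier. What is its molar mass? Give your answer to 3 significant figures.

From Graham's law, t_X/t_CH₄ = √(M_X/M_CH₄).
3.72 = √(M_X/16.04)
M_X = 16.04 × 3.72² = 16.04 × 13.84 = 222 g/mol

222 g/mol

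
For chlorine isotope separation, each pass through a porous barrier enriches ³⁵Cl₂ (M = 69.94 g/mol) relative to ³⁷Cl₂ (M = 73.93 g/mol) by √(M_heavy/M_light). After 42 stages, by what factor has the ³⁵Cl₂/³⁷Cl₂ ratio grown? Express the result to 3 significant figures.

3.21

Each stage multiplies the ratio by α = √(73.93/69.94), so after 42 stages the overall factor is α^42 = (73.93/69.94)^(42/2).
= 1.05705^21 = 3.21.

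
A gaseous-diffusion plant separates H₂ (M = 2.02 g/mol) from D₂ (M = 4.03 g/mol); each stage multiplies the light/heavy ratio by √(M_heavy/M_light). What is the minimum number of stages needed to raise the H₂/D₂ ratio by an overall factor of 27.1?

10

Per stage α = (4.03/2.02)^(1/2) = 1.99505^0.5, giving ln α = 0.3453.
Need α^N ≥ 27.1 ⇒ N ≥ ln(27.1) / ln α = 3.300 / 0.3453 = 9.55.
So at least 10 stages are needed.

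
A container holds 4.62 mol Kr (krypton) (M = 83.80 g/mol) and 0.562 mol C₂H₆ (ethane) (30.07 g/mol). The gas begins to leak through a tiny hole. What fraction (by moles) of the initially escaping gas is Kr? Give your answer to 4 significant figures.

Each component's effusion rate ∝ (its partial pressure)·(1/√M) ∝ n_i/√M_i.
Mole fraction of Kr in the effusate = (n_Kr/√M_Kr) / (n_Kr/√M_Kr + n_C₂H₆/√M_C₂H₆)
= (4.62/√83.80) / (4.62/√83.80 + 0.562/√30.07) = 0.5047/(0.5047 + 0.1025) = 0.8312.

0.8312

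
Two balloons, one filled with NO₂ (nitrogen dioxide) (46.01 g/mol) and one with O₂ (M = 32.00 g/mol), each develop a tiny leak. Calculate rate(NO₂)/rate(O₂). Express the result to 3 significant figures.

0.834

Since effusion rate ∝ 1/√M, rate_NO₂/rate_O₂ = √(M_O₂/M_NO₂) = √(32.00/46.01) = √0.6955 = 0.834.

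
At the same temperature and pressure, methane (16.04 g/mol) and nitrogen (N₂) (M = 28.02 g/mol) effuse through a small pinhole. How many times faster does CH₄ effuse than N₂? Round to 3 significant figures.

Since effusion rate ∝ 1/√M, rate_CH₄/rate_N₂ = √(M_N₂/M_CH₄) = √(28.02/16.04) = √1.747 = 1.32.

1.32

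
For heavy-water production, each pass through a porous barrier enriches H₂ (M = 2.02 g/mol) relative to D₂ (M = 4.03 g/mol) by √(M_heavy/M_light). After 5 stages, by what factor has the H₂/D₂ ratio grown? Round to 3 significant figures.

The single-stage factor is √(M_heavy/M_light), so 5 stages give [√(4.03/2.02)]^5 = (4.03/2.02)^(5/2).
= 1.99505^(5/2) = 5.62.

5.62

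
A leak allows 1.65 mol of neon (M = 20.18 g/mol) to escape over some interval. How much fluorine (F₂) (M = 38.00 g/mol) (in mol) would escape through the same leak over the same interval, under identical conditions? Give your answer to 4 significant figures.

1.202 mol

By Graham's law, rate_F₂/rate_Ne = √(M_Ne/M_F₂) = √(20.18/38.00) = √0.5311 = 0.7287.
So the amount for F₂ is 1.65 × 0.7287 = 1.202 mol.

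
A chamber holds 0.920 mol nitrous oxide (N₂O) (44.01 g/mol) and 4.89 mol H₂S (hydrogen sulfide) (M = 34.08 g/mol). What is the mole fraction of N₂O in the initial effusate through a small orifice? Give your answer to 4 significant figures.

Each component's effusion rate ∝ (its partial pressure)·(1/√M) ∝ n_i/√M_i.
So x_N₂O in the escaping gas = (n_N₂O/√M_N₂O) / Σ(n_i/√M_i)
= (0.920/√44.01) / (0.920/√44.01 + 4.89/√34.08) = 0.1387/(0.1387 + 0.8376) = 0.1420.

0.1420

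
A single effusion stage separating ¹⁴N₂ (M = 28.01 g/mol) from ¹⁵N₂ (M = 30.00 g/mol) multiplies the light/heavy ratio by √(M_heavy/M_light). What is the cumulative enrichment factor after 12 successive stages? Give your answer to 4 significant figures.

Each stage multiplies the ratio by α = √(30.00/28.01), so after 12 stages the overall factor is α^12 = (30.00/28.01)^(12/2).
= 1.07105^6 = 1.510.

1.510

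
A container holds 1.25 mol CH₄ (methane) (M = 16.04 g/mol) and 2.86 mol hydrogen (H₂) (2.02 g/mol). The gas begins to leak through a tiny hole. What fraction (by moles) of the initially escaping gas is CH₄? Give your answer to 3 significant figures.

The effusion rate of species i is ∝ p_i/√M_i ∝ n_i/√M_i.
Mole fraction of CH₄ in the effusate = (n_CH₄/√M_CH₄) / (n_CH₄/√M_CH₄ + n_H₂/√M_H₂)
= (1.25/√16.04) / (1.25/√16.04 + 2.86/√2.02) = 0.3121/(0.3121 + 2.012) = 0.134.

0.134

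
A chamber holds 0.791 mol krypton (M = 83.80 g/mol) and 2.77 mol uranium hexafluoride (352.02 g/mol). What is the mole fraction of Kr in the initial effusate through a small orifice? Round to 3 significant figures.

Rate_i ∝ x_i/√M_i (Graham's law weighted by mole fraction), so the effusate composition follows n_i/√M_i.
So x_Kr in the escaping gas = (n_Kr/√M_Kr) / Σ(n_i/√M_i)
= (0.791/√83.80) / (0.791/√83.80 + 2.77/√352.02) = 0.08641/(0.08641 + 0.1476) = 0.369.

0.369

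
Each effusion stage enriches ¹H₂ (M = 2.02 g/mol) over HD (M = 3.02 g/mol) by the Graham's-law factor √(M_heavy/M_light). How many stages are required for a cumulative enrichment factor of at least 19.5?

With α = √(3.02/2.02) per stage, ln α = ½ ln(1.49505) = 0.2011.
Need α^N ≥ 19.5 ⇒ N ≥ ln(19.5) / ln α = 2.970 / 0.2011 = 14.77.
So at least 15 stages are needed.

15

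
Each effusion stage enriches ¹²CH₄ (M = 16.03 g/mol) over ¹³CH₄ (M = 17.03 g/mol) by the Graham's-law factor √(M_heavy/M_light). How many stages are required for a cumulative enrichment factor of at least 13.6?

87

Single-stage factor α = √(17.03/16.03), so ln α = ½ ln(1.06238) = 0.03026.
Need α^N ≥ 13.6 ⇒ N ≥ ln(13.6) / ln α = 2.610 / 0.03026 = 86.26.
Rounding up, N = 87 stages.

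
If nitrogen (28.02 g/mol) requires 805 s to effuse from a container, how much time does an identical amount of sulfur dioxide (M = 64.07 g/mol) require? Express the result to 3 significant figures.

1220 s

Using Graham's law: t_SO₂/t_N₂ = √(M_SO₂/M_N₂) = √(64.07/28.02) = √2.287 = 1.512.
So the time for SO₂ is 805 × 1.512 = 1220 s.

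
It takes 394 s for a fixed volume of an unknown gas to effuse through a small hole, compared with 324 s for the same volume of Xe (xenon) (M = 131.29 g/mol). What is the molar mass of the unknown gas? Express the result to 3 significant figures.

By Graham's law, t_X/t_Xe = √(M_X/M_Xe).
394/324 = 1.216 = √(M_X/131.29)
M_X = 131.29 × 1.216² = 131.29 × 1.479 = 194 g/mol

194 g/mol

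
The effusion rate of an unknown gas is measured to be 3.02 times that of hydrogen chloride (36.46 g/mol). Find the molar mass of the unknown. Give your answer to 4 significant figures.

Using Graham's law: rate_X/rate_HCl = √(M_HCl/M_X).
3.02 = √(36.46/M_X)
M_X = 36.46 / 3.02² = 36.46 / 9.120 = 3.998 g/mol

3.998 g/mol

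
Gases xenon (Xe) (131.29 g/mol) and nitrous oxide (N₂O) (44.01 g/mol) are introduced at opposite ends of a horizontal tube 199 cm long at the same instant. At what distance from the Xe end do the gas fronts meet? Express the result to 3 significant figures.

Graham's law gives d_Xe/d_N₂O = rate_Xe/rate_N₂O = √(M_N₂O/M_Xe) = √(44.01/131.29) = 0.5790.
With d_Xe + d_N₂O = 199 cm, d_N₂O = 199/(1 + 0.5790) = 126.0 cm.
d_Xe = 199 − 126.0 = 73.0 cm.

73.0 cm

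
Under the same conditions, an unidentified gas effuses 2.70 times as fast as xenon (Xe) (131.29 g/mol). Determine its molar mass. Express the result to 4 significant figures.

18.01 g/mol

Graham's law gives rate_X/rate_Xe = √(M_Xe/M_X).
2.70 = √(131.29/M_X)
M_X = 131.29 / 2.70² = 131.29 / 7.290 = 18.01 g/mol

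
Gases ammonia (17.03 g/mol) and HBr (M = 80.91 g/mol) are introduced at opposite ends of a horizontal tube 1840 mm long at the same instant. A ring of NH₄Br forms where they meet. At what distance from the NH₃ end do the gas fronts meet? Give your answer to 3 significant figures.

In equal time, each gas travels a distance ∝ its rate ∝ 1/√M, so d_NH₃/d_HBr = √(M_HBr/M_NH₃) = √(80.91/17.03) = 2.180.
With d_NH₃ + d_HBr = 1840 mm, d_HBr = 1840/(1 + 2.180) = 578.7 mm.
d_NH₃ = 1840 − 578.7 = 1260 mm.

1260 mm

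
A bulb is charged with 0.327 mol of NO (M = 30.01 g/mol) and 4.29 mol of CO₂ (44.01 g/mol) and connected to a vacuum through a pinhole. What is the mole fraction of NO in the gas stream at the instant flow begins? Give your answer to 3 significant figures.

0.0845

The effusion rate of species i is ∝ p_i/√M_i ∝ n_i/√M_i.
x_NO(eff) = (n_NO/√M_NO) / (n_NO/√M_NO + n_CO₂/√M_CO₂)
= (0.327/√30.01) / (0.327/√30.01 + 4.29/√44.01) = 0.05969/(0.05969 + 0.6467) = 0.0845.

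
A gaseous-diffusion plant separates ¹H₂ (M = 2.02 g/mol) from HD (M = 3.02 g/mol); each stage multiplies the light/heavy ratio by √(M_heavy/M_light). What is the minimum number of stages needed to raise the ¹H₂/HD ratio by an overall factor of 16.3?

With α = √(3.02/2.02) per stage, ln α = ½ ln(1.49505) = 0.2011.
Need α^N ≥ 16.3 ⇒ N ≥ ln(16.3) / ln α = 2.791 / 0.2011 = 13.88.
Rounding up, N = 14 stages.

14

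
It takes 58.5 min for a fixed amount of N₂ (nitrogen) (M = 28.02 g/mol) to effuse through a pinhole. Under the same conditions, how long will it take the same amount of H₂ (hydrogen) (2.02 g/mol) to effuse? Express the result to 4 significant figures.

From Graham's law, t_H₂/t_N₂ = √(M_H₂/M_N₂) = √(2.02/28.02) = √0.07209 = 0.2685.
So the time for H₂ is 58.5 × 0.2685 = 15.71 min.

15.71 min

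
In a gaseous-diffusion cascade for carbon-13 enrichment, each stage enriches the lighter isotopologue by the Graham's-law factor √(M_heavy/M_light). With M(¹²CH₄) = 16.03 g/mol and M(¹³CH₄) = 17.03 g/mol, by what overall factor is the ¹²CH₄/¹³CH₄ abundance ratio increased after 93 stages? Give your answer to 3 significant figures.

The single-stage factor is √(M_heavy/M_light), so 93 stages give [√(17.03/16.03)]^93 = (17.03/16.03)^(93/2).
= 1.06238^(93/2) = 16.7.

16.7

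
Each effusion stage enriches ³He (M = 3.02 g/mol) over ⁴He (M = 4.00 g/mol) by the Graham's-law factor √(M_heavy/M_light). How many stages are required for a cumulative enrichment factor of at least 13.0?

19

Single-stage factor α = √(4.00/3.02), so ln α = ½ ln(1.32450) = 0.1405.
Need α^N ≥ 13.0 ⇒ N ≥ ln(13.0) / ln α = 2.565 / 0.1405 = 18.25.
Minimum whole number of stages: N = 19.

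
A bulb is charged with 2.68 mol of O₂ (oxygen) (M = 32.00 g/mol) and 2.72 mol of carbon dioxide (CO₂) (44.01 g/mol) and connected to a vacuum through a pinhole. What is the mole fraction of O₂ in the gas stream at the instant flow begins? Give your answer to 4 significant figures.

0.5361

Effusion rate of each component ∝ n_i/√M_i (partial pressure × 1/√M).
x_O₂(eff) = (n_O₂/√M_O₂) / (n_O₂/√M_O₂ + n_CO₂/√M_CO₂)
= (2.68/√32.00) / (2.68/√32.00 + 2.72/√44.01) = 0.4738/(0.4738 + 0.4100) = 0.5361.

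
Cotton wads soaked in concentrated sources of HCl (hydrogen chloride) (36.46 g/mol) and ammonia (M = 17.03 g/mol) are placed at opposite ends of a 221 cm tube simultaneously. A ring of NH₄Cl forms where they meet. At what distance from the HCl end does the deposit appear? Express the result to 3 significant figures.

89.7 cm

Distances travelled in equal time are proportional to diffusion rates, so d_HCl/d_NH₃ = √(M_NH₃/M_HCl) = √(17.03/36.46) = 0.6834.
With d_HCl + d_NH₃ = 221 cm, d_NH₃ = 221/(1 + 0.6834) = 131.3 cm.
d_HCl = 221 − 131.3 = 89.7 cm.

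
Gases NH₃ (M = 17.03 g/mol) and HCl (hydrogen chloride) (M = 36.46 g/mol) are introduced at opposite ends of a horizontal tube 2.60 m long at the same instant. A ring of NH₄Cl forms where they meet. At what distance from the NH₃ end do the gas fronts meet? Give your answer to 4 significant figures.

1.544 m

In equal time, each gas travels a distance ∝ its rate ∝ 1/√M, so d_NH₃/d_HCl = √(M_HCl/M_NH₃) = √(36.46/17.03) = 1.463.
With d_NH₃ + d_HCl = 2.60 m, d_HCl = 2.60/(1 + 1.463) = 1.056 m.
d_NH₃ = 2.60 − 1.056 = 1.544 m.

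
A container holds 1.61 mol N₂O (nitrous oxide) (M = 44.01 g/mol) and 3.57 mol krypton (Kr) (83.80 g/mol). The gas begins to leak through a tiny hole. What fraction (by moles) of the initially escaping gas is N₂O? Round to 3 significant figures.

0.384

Each component's effusion rate ∝ (its partial pressure)·(1/√M) ∝ n_i/√M_i.
x_N₂O(eff) = (n_N₂O/√M_N₂O) / (n_N₂O/√M_N₂O + n_Kr/√M_Kr)
= (1.61/√44.01) / (1.61/√44.01 + 3.57/√83.80) = 0.2427/(0.2427 + 0.3900) = 0.384.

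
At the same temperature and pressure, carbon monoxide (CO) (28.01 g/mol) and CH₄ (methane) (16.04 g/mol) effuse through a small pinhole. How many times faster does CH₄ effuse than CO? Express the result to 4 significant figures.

Using Graham's law: rate_CH₄/rate_CO = √(M_CO/M_CH₄) = √(28.01/16.04) = √1.746 = 1.321.

1.321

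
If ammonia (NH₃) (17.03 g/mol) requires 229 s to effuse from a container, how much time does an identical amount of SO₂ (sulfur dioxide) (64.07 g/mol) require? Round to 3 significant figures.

444 s

Since effusion rate ∝ 1/√M, t_SO₂/t_NH₃ = √(M_SO₂/M_NH₃) = √(64.07/17.03) = √3.762 = 1.940.
So the time for SO₂ is 229 × 1.940 = 444 s.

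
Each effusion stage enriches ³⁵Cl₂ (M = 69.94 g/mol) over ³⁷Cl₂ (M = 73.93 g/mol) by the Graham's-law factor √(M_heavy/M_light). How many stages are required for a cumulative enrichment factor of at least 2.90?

Per stage α = (73.93/69.94)^(1/2) = 1.05705^0.5, giving ln α = 0.02774.
Need α^N ≥ 2.90 ⇒ N ≥ ln(2.90) / ln α = 1.065 / 0.02774 = 38.38.
Minimum whole number of stages: N = 39.

39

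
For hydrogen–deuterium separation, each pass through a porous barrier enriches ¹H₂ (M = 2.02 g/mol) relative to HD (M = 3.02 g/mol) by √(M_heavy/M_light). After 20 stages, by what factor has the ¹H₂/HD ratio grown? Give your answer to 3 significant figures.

55.8

Each stage multiplies the ratio by α = √(3.02/2.02), so after 20 stages the overall factor is α^20 = (3.02/2.02)^(20/2).
= 1.49505^10 = 55.8.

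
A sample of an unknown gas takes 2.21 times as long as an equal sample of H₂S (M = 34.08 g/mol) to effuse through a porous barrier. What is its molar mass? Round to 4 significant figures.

Since effusion rate ∝ 1/√M, t_X/t_H₂S = √(M_X/M_H₂S).
2.21 = √(M_X/34.08)
M_X = 34.08 × 2.21² = 34.08 × 4.884 = 166.5 g/mol

166.5 g/mol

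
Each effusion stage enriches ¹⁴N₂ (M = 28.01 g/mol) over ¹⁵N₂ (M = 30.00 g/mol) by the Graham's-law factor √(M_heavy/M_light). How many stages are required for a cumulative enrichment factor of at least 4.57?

45

Single-stage factor α = √(30.00/28.01), so ln α = ½ ln(1.07105) = 0.03432.
Need α^N ≥ 4.57 ⇒ N ≥ ln(4.57) / ln α = 1.520 / 0.03432 = 44.28.
Minimum whole number of stages: N = 45.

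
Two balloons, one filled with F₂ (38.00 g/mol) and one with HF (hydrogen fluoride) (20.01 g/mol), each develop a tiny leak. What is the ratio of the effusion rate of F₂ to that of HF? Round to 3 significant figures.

0.726

Using Graham's law: rate_F₂/rate_HF = √(M_HF/M_F₂) = √(20.01/38.00) = √0.5266 = 0.726.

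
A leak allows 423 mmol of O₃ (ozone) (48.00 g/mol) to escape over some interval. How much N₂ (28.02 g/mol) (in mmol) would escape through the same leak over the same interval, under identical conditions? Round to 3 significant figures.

554 mmol

Using Graham's law: rate_N₂/rate_O₃ = √(M_O₃/M_N₂) = √(48.00/28.02) = √1.713 = 1.309.
So the amount for N₂ is 423 × 1.309 = 554 mmol.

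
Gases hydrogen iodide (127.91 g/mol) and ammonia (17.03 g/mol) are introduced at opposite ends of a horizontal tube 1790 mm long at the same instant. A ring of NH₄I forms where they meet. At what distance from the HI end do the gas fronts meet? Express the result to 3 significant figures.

479 mm

In equal time, each gas travels a distance ∝ its rate ∝ 1/√M, so d_HI/d_NH₃ = √(M_NH₃/M_HI) = √(17.03/127.91) = 0.3649.
With d_HI + d_NH₃ = 1790 mm, d_NH₃ = 1790/(1 + 0.3649) = 1311 mm.
d_HI = 1790 − 1311 = 479 mm.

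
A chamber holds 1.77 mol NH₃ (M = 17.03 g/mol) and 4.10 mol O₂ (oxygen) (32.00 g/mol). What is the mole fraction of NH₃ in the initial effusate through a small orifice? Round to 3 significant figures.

Each component's effusion rate ∝ (its partial pressure)·(1/√M) ∝ n_i/√M_i.
So x_NH₃ in the escaping gas = (n_NH₃/√M_NH₃) / Σ(n_i/√M_i)
= (1.77/√17.03) / (1.77/√17.03 + 4.10/√32.00) = 0.4289/(0.4289 + 0.7248) = 0.372.

0.372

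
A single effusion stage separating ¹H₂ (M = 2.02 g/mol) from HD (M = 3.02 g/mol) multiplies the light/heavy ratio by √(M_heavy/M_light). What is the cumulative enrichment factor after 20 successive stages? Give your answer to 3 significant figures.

The single-stage factor is √(M_heavy/M_light), so 20 stages give [√(3.02/2.02)]^20 = (3.02/2.02)^(20/2).
= 1.49505^10 = 55.8.

55.8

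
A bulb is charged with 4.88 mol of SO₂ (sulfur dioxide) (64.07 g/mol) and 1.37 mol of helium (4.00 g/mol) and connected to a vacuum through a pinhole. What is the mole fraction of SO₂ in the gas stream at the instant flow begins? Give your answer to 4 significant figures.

0.4709

Rate_i ∝ x_i/√M_i (Graham's law weighted by mole fraction), so the effusate composition follows n_i/√M_i.
Mole fraction of SO₂ in the effusate = (n_SO₂/√M_SO₂) / (n_SO₂/√M_SO₂ + n_He/√M_He)
= (4.88/√64.07) / (4.88/√64.07 + 1.37/√4.00) = 0.6097/(0.6097 + 0.6850) = 0.4709.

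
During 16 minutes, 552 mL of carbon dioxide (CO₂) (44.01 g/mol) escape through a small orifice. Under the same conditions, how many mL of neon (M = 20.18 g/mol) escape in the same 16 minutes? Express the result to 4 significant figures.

815.2 mL

Using Graham's law: rate_Ne/rate_CO₂ = √(M_CO₂/M_Ne) = √(44.01/20.18) = √2.181 = 1.477.
So the volume for Ne is 552 × 1.477 = 815.2 mL.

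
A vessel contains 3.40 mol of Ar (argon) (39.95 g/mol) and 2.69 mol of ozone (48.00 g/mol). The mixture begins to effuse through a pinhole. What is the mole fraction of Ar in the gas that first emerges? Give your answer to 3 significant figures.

The effusion rate of species i is ∝ p_i/√M_i ∝ n_i/√M_i.
Mole fraction of Ar in the effusate = (n_Ar/√M_Ar) / (n_Ar/√M_Ar + n_O₃/√M_O₃)
= (3.40/√39.95) / (3.40/√39.95 + 2.69/√48.00) = 0.5379/(0.5379 + 0.3883) = 0.581.

0.581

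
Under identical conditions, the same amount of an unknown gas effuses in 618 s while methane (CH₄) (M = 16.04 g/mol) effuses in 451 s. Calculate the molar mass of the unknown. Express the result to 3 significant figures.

From Graham's law, t_X/t_CH₄ = √(M_X/M_CH₄).
618/451 = 1.370 = √(M_X/16.04)
M_X = 16.04 × 1.370² = 16.04 × 1.878 = 30.1 g/mol

30.1 g/mol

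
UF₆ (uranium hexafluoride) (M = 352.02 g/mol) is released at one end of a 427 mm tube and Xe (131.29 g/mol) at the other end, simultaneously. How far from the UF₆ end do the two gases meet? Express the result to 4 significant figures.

161.9 mm

Distances travelled in equal time are proportional to diffusion rates, so d_UF₆/d_Xe = √(M_Xe/M_UF₆) = √(131.29/352.02) = 0.6107.
With d_UF₆ + d_Xe = 427 mm, d_Xe = 427/(1 + 0.6107) = 265.1 mm.
d_UF₆ = 427 − 265.1 = 161.9 mm.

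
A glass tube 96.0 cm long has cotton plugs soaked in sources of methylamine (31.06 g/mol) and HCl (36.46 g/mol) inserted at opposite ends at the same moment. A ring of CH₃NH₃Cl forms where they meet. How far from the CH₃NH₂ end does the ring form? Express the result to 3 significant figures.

The fronts meet when d_CH₃NH₂ + d_HCl = L with d_CH₃NH₂/d_HCl = √(M_HCl/M_CH₃NH₂) (Graham's law). Here √(M_HCl/M_CH₃NH₂) = √(36.46/31.06) = 1.083.
With d_CH₃NH₂ + d_HCl = 96.0 cm, d_HCl = 96.0/(1 + 1.083) = 46.08 cm.
d_CH₃NH₂ = 96.0 − 46.08 = 49.9 cm.

49.9 cm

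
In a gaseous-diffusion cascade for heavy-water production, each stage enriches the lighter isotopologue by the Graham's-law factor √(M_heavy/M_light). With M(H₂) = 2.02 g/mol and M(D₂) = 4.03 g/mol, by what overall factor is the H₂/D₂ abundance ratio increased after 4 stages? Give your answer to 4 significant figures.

3.980

The single-stage factor is √(M_heavy/M_light), so 4 stages give [√(4.03/2.02)]^4 = (4.03/2.02)^(4/2).
= 1.99505^2 = 3.980.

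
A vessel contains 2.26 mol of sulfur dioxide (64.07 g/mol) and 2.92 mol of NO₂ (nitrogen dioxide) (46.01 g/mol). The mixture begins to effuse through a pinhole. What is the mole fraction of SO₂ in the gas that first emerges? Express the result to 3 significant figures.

Rate_i ∝ x_i/√M_i (Graham's law weighted by mole fraction), so the effusate composition follows n_i/√M_i.
Mole fraction of SO₂ in the effusate = (n_SO₂/√M_SO₂) / (n_SO₂/√M_SO₂ + n_NO₂/√M_NO₂)
= (2.26/√64.07) / (2.26/√64.07 + 2.92/√46.01) = 0.2823/(0.2823 + 0.4305) = 0.396.

0.396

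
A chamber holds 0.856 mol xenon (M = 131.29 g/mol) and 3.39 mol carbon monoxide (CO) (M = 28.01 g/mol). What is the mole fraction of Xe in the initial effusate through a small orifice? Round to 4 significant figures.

Effusion rate of each component ∝ n_i/√M_i (partial pressure × 1/√M).
x_Xe(eff) = (n_Xe/√M_Xe) / (n_Xe/√M_Xe + n_CO/√M_CO)
= (0.856/√131.29) / (0.856/√131.29 + 3.39/√28.01) = 0.07471/(0.07471 + 0.6405) = 0.1044.

0.1044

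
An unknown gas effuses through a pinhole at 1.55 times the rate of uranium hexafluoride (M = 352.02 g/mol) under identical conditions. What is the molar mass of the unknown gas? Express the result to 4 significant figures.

Graham's law gives rate_X/rate_UF₆ = √(M_UF₆/M_X).
1.55 = √(352.02/M_X)
M_X = 352.02 / 1.55² = 352.02 / 2.403 = 146.5 g/mol

146.5 g/mol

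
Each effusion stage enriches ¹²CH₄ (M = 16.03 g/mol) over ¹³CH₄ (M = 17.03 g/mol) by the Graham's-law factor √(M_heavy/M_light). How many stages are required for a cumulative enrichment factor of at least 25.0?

107

Per stage α = (17.03/16.03)^(1/2) = 1.06238^0.5, giving ln α = 0.03026.
Need α^N ≥ 25.0 ⇒ N ≥ ln(25.0) / ln α = 3.219 / 0.03026 = 106.38.
So at least 107 stages are needed.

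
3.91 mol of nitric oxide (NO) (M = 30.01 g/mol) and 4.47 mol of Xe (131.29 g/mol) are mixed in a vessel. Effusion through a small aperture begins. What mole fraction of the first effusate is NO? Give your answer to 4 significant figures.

0.6466

Each component's effusion rate ∝ (its partial pressure)·(1/√M) ∝ n_i/√M_i.
x_NO(eff) = (n_NO/√M_NO) / (n_NO/√M_NO + n_Xe/√M_Xe)
= (3.91/√30.01) / (3.91/√30.01 + 4.47/√131.29) = 0.7137/(0.7137 + 0.3901) = 0.6466.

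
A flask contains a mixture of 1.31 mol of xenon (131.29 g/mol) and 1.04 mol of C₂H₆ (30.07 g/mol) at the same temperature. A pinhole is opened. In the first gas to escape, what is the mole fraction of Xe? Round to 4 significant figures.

Rate_i ∝ x_i/√M_i (Graham's law weighted by mole fraction), so the effusate composition follows n_i/√M_i.
So x_Xe in the escaping gas = (n_Xe/√M_Xe) / Σ(n_i/√M_i)
= (1.31/√131.29) / (1.31/√131.29 + 1.04/√30.07) = 0.1143/(0.1143 + 0.1897) = 0.3761.

0.3761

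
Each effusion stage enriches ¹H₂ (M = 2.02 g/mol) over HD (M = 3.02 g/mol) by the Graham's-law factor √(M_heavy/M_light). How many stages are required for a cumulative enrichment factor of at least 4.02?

Single-stage factor α = √(3.02/2.02), so ln α = ½ ln(1.49505) = 0.2011.
Need α^N ≥ 4.02 ⇒ N ≥ ln(4.02) / ln α = 1.391 / 0.2011 = 6.92.
Minimum whole number of stages: N = 7.

7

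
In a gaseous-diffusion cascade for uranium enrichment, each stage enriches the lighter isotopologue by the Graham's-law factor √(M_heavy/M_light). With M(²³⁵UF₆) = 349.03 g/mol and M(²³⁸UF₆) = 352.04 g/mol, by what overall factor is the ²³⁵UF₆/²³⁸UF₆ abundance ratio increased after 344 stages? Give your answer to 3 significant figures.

4.38

The single-stage factor is √(M_heavy/M_light), so 344 stages give [√(352.04/349.03)]^344 = (352.04/349.03)^(344/2).
= 1.00862^172 = 4.38.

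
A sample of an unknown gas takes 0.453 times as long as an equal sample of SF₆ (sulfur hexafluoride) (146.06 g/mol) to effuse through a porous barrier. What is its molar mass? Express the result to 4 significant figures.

29.97 g/mol

Graham's law gives t_X/t_SF₆ = √(M_X/M_SF₆).
0.453 = √(M_X/146.06)
M_X = 146.06 × 0.453² = 146.06 × 0.2052 = 29.97 g/mol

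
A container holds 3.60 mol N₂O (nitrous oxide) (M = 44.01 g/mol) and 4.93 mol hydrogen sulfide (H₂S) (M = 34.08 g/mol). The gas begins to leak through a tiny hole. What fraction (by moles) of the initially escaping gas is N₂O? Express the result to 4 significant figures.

Effusion rate of each component ∝ n_i/√M_i (partial pressure × 1/√M).
Mole fraction of N₂O in the effusate = (n_N₂O/√M_N₂O) / (n_N₂O/√M_N₂O + n_H₂S/√M_H₂S)
= (3.60/√44.01) / (3.60/√44.01 + 4.93/√34.08) = 0.5427/(0.5427 + 0.8445) = 0.3912.

0.3912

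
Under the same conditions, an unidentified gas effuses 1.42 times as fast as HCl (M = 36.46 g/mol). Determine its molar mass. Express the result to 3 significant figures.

18.1 g/mol

Graham's law gives rate_X/rate_HCl = √(M_HCl/M_X).
1.42 = √(36.46/M_X)
M_X = 36.46 / 1.42² = 36.46 / 2.016 = 18.1 g/mol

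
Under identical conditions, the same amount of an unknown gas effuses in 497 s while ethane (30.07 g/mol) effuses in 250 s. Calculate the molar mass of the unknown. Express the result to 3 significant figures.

Since effusion rate ∝ 1/√M, t_X/t_C₂H₆ = √(M_X/M_C₂H₆).
497/250 = 1.988 = √(M_X/30.07)
M_X = 30.07 × 1.988² = 30.07 × 3.952 = 119 g/mol

119 g/mol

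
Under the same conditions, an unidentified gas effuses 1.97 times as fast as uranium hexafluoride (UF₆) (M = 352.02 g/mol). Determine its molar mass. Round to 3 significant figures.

Since effusion rate ∝ 1/√M, rate_X/rate_UF₆ = √(M_UF₆/M_X).
1.97 = √(352.02/M_X)
M_X = 352.02 / 1.97² = 352.02 / 3.881 = 90.7 g/mol

90.7 g/mol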